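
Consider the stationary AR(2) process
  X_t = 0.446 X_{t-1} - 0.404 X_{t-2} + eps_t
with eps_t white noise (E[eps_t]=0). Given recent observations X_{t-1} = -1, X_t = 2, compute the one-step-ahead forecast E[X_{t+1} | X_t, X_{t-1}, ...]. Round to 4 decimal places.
E[X_{t+1} \mid \mathcal F_t] = 1.2960

For an AR(p) model X_t = c + sum_i phi_i X_{t-i} + eps_t, the
one-step-ahead conditional mean is
  E[X_{t+1} | X_t, ...] = c + sum_i phi_i X_{t+1-i}.
Substitute known values:
  E[X_{t+1} | ...] = (0.446) * (2) + (-0.404) * (-1)
                   = 1.2960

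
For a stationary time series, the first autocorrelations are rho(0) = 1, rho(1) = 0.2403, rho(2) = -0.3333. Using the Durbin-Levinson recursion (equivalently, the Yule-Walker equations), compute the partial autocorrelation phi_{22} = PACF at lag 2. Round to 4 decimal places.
\phi_{22} = -0.4150

The PACF at lag k is phi_{kk}, the last component of the solution
to the Yule-Walker system G_k phi = r_k where
  (G_k)_{ij} = rho(|i - j|), (r_k)_i = rho(i), i,j = 1..k.
Equivalently, Durbin-Levinson gives phi_{kk} iteratively:
  phi_{11} = rho(1)
  phi_{kk} = [rho(k) - sum_{j=1..k-1} phi_{k-1,j} rho(k-j)]
            / [1 - sum_{j=1..k-1} phi_{k-1,j} rho(j)],
  phi_{k,j} = phi_{k-1,j} - phi_{kk} phi_{k-1,k-j},  j = 1..k-1.
Step k = 1:
  phi_11 = rho(1) = 0.2403.
Step k = 2:
  phi_22 = [rho(2) - phi_11 rho(1)] / [1 - phi_11 rho(1)] = [-0.3333 - (0.2403)(0.2403)] / [1 - (0.2403)(0.2403)]
         = -0.39104409 / 0.94225591 = -0.415.
Therefore phi_{22} = -0.4150.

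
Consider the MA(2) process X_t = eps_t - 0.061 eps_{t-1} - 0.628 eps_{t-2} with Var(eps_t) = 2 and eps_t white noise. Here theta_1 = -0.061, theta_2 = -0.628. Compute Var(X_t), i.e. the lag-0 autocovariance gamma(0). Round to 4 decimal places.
\gamma(0) = 2.7962

For an MA(q) process X_t = eps_t + sum_i theta_i eps_{t-i} with
Var(eps_t) = sigma^2, the variance is
  gamma(0) = sigma^2 * (1 + sum_i theta_i^2).
  sum_i theta_i^2 = (-0.061)^2 + (-0.628)^2 = 0.003721 + 0.394384 = 0.398105.
  gamma(0) = 2 * (1 + 0.398105) = 2 * 1.398105 = 2.79621, which rounds to 2.7962.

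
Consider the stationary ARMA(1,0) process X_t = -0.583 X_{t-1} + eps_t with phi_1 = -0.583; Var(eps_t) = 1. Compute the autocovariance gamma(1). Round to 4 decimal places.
\gamma(1) = -0.8832

Multiply the model equation by X_{t-k} and take expectations. With theta_0 = psi_0 = 1 and psi_j the MA(infinity) weights, this gives
  gamma(k) - sum_i phi_i gamma(k-i) = c_k,
  c_k = sigma^2 * sum_{j=k..q} theta_j psi_{j-k}   (c_k = 0 for k > q),
using gamma(-m) = gamma(m).
Pure AR (q = 0): c_0 = sigma^2 = 1, c_k = 0 for k >= 1.
Equations for k = 0 and k = 1 (AR order 1):
  gamma(0) = phi_1 gamma(1) + c_0
  gamma(1) = phi_1 gamma(0) + c_1
Substituting the second into the first: gamma(0) (1 - phi_1^2) = c_0 + phi_1 c_1, so
  gamma(0) = c_0 / (1 - phi_1^2) = 1 / (1 - (-0.583)^2) = 1 / 0.660111 = 1.514897.
  gamma(1) = phi_1 gamma(0) = (-0.583)(1.514897) = -0.883185.
Therefore gamma(1) = -0.8832 (to 4 decimal places).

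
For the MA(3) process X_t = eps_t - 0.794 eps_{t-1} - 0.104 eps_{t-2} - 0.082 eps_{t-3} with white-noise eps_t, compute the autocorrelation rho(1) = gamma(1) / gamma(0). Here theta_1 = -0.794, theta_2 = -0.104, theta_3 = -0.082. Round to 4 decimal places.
\rho(1) = -0.4265

For an MA(q) process with theta_0 = 1, the autocovariance is
  gamma(k) = sigma^2 * sum_{i=0..q-k} theta_i * theta_{i+k},
and rho(k) = gamma(k) / gamma(0). Sigma^2 cancels.
  numerator   = (1)*(-0.794) + (-0.794)*(-0.104) + (-0.104)*(-0.082) = -0.702896.
  denominator = (1)^2 + (-0.794)^2 + (-0.104)^2 + (-0.082)^2 = 1.647976.
  rho(1) = -0.702896 / 1.647976 = -0.4265.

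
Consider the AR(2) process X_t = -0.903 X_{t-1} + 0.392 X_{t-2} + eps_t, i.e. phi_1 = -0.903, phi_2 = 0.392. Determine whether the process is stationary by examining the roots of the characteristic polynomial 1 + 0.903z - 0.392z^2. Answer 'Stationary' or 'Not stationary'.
\text{Not stationary}

The AR(p) characteristic polynomial is P(z) = 1 + 0.903z - 0.392z^2.
Stationarity requires all roots to lie outside the unit circle, i.e. |z| > 1 for every root.
Set 1 + (0.903) z + (-0.392) z^2 = 0, i.e. a z^2 + b z + c = 0 with a = -0.392, b = 0.903, c = 1.
Discriminant D = b^2 - 4ac = (0.903)^2 - 4*(-0.392)*1 = 0.815409 - (-1.568) = 2.383409.
D >= 0, so the roots are real: z = (-b +/- sqrt(D)) / (2a) = (-0.903 +/- 1.543829) / (-0.784).
  z_1 = (-0.903 + 1.543829) / (-0.784) = -0.8174,   |z_1| = 0.8174.
  z_2 = (-0.903 - 1.543829) / (-0.784) = 3.121,   |z_2| = 3.121.
Moduli of all roots: 0.8174, 3.1210.
All moduli strictly greater than 1? No.
Verdict: Not stationary.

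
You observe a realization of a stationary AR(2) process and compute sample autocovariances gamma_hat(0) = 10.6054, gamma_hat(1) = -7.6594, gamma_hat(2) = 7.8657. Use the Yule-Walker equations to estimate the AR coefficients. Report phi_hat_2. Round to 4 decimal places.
\hat\phi_{2} = 0.4600

The Yule-Walker equations for an AR(p) process read, in matrix form,
  Gamma_p phi = r_p,   with   (Gamma_p)_{ij} = gamma(|i - j|),
                       (r_p)_i = gamma(i),   i,j = 1..p.
Substitute the sample gammas (Toeplitz matrix and right-hand side of size 2):
  Gamma_p = [[10.6054, -7.6594], [-7.6594, 10.6054]]
  r_p     = [-7.6594, 7.8657]
Written out:
  10.6054 phi_1 - 7.6594 phi_2 = -7.6594
  -7.6594 phi_1 + 10.6054 phi_2 = 7.8657
Solve by Cramer's rule:
  det = gamma(0)^2 - gamma(1)^2 = (10.6054)^2 - (-7.6594)^2 = 112.47450916 - 58.66640836 = 53.8081008
  phi_hat_1 = [gamma(1) gamma(0) - gamma(1) gamma(2)] / det = [(-7.6594)(10.6054) - (-7.6594)(7.8657)] / 53.8081008 = -20.98445818 / 53.8081008 = -0.39
  phi_hat_2 = [gamma(0) gamma(2) - gamma(1)^2] / det = [(10.6054)(7.8657) - (-7.6594)^2] / 53.8081008 = 24.75248642 / 53.8081008 = 0.46
So phi_hat = [-0.3900, 0.4600].
Therefore phi_hat_2 = 0.4600.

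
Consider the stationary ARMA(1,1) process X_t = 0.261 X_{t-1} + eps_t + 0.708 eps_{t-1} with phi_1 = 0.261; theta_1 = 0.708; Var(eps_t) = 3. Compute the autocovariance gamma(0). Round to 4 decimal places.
\gamma(0) = 6.0228

Multiply the model equation by X_{t-k} and take expectations. With theta_0 = psi_0 = 1 and psi_j the MA(infinity) weights, this gives
  gamma(k) - sum_i phi_i gamma(k-i) = c_k,
  c_k = sigma^2 * sum_{j=k..q} theta_j psi_{j-k}   (c_k = 0 for k > q),
using gamma(-m) = gamma(m).
psi-weights needed (psi_j = theta_j + sum_i phi_i psi_{j-i}):
  psi_1 = theta_1 + phi_1 = 0.708 + (0.261) = 0.969
Right-hand sides:
  c_0 = sigma^2 (1 + theta_1 psi_1) = 3 * (1 + (0.708)(0.969)) = 3 * 1.686052 = 5.058156
  c_1 = sigma^2 theta_1 = 3 * (0.708) = 2.124
  c_2 = 0
Equations for k = 0 and k = 1 (AR order 1):
  gamma(0) = phi_1 gamma(1) + c_0
  gamma(1) = phi_1 gamma(0) + c_1
Substituting the second into the first: gamma(0) (1 - phi_1^2) = c_0 + phi_1 c_1, so
  gamma(0) = (c_0 + phi_1 c_1) / (1 - phi_1^2) = (5.058156 + (0.261)(2.124)) / (1 - (0.261)^2) = 5.61252 / 0.931879 = 6.022799.
Therefore gamma(0) = 6.0228 (to 4 decimal places).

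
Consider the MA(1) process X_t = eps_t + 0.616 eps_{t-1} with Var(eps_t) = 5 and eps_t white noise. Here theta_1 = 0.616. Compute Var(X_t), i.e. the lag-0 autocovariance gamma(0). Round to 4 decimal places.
\gamma(0) = 6.8973

For an MA(q) process X_t = eps_t + sum_i theta_i eps_{t-i} with
Var(eps_t) = sigma^2, the variance is
  gamma(0) = sigma^2 * (1 + sum_i theta_i^2).
  sum_i theta_i^2 = (0.616)^2 = 0.379456.
  gamma(0) = 5 * (1 + 0.379456) = 5 * 1.379456 = 6.89728, which rounds to 6.8973.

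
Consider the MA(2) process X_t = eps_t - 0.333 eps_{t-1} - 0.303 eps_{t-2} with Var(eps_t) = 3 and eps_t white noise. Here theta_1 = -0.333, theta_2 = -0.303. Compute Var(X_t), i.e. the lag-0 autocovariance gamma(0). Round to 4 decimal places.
\gamma(0) = 3.6081

For an MA(q) process X_t = eps_t + sum_i theta_i eps_{t-i} with
Var(eps_t) = sigma^2, the variance is
  gamma(0) = sigma^2 * (1 + sum_i theta_i^2).
  sum_i theta_i^2 = (-0.333)^2 + (-0.303)^2 = 0.110889 + 0.091809 = 0.202698.
  gamma(0) = 3 * (1 + 0.202698) = 3 * 1.202698 = 3.608094, which rounds to 3.6081.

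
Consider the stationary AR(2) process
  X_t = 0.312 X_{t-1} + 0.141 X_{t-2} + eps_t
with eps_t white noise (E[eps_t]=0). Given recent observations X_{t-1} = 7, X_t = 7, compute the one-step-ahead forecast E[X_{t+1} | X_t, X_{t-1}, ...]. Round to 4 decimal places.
E[X_{t+1} \mid \mathcal F_t] = 3.1710

For an AR(p) model X_t = c + sum_i phi_i X_{t-i} + eps_t, the
one-step-ahead conditional mean is
  E[X_{t+1} | X_t, ...] = c + sum_i phi_i X_{t+1-i}.
Substitute known values:
  E[X_{t+1} | ...] = (0.312) * (7) + (0.141) * (7)
                   = 3.1710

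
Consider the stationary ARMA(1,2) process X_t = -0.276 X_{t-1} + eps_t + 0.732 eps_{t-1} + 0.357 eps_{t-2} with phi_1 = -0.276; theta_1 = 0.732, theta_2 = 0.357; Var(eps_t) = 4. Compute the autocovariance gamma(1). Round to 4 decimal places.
\gamma(1) = 2.1818

Multiply the model equation by X_{t-k} and take expectations. With theta_0 = psi_0 = 1 and psi_j the MA(infinity) weights, this gives
  gamma(k) - sum_i phi_i gamma(k-i) = c_k,
  c_k = sigma^2 * sum_{j=k..q} theta_j psi_{j-k}   (c_k = 0 for k > q),
using gamma(-m) = gamma(m).
psi-weights needed (psi_j = theta_j + sum_i phi_i psi_{j-i}):
  psi_1 = theta_1 + phi_1 = 0.732 + (-0.276) = 0.456
  psi_2 = theta_2 + phi_1 psi_1 = 0.357 + (-0.276)(0.456) = 0.231144
Right-hand sides:
  c_0 = sigma^2 (1 + theta_1 psi_1 + theta_2 psi_2) = 4 * (1 + (0.732)(0.456) + (0.357)(0.231144)) = 4 * 1.41631 = 5.665242
  c_1 = sigma^2 (theta_1 + theta_2 psi_1) = 4 * (0.732 + (0.357)(0.456)) = 3.579168
  c_2 = sigma^2 theta_2 = 4 * (0.357) = 1.428
Equations for k = 0 and k = 1 (AR order 1):
  gamma(0) = phi_1 gamma(1) + c_0
  gamma(1) = phi_1 gamma(0) + c_1
Substituting the second into the first: gamma(0) (1 - phi_1^2) = c_0 + phi_1 c_1, so
  gamma(0) = (c_0 + phi_1 c_1) / (1 - phi_1^2) = (5.665242 + (-0.276)(3.579168)) / (1 - (-0.276)^2) = 4.677391 / 0.923824 = 5.063076.
  gamma(1) = phi_1 gamma(0) + c_1 = (-0.276)(5.063076) + (3.579168) = 2.181759.
Therefore gamma(1) = 2.1818 (to 4 decimal places).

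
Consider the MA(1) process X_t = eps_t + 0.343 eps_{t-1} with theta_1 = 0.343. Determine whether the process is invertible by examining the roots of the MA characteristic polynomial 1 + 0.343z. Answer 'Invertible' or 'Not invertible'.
\text{Invertible}

The MA(q) characteristic polynomial is P(z) = 1 + 0.343z.
Invertibility requires all roots to lie outside the unit circle, i.e. |z| > 1 for every root.
This is linear in z: 1 + (0.343) z = 0  =>  z = -1/(0.343) = -2.915452,  |z| = 2.915452.
Moduli of all roots: 2.9155.
All moduli strictly greater than 1? Yes.
Verdict: Invertible.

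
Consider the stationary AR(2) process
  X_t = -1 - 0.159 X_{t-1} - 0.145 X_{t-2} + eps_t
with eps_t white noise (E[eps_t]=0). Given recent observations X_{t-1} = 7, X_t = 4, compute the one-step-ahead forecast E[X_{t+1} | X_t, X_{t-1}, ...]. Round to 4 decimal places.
E[X_{t+1} \mid \mathcal F_t] = -2.6510

For an AR(p) model X_t = c + sum_i phi_i X_{t-i} + eps_t, the
one-step-ahead conditional mean is
  E[X_{t+1} | X_t, ...] = c + sum_i phi_i X_{t+1-i}.
Substitute known values:
  E[X_{t+1} | ...] = -1 + (-0.159) * (4) + (-0.145) * (7)
                   = -2.6510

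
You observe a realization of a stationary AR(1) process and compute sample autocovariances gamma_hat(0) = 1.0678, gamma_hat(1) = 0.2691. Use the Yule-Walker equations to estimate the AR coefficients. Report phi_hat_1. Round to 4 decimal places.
\hat\phi_{1} = 0.2520

The Yule-Walker equations for an AR(p) process read, in matrix form,
  Gamma_p phi = r_p,   with   (Gamma_p)_{ij} = gamma(|i - j|),
                       (r_p)_i = gamma(i),   i,j = 1..p.
Substitute the sample gammas (Toeplitz matrix and right-hand side of size 1):
  Gamma_p = [[1.0678]]
  r_p     = [0.2691]
With p = 1 this is the single equation gamma(0) phi_1 = gamma(1):
  phi_hat_1 = gamma(1) / gamma(0) = 0.2691 / 1.0678 = 0.2520.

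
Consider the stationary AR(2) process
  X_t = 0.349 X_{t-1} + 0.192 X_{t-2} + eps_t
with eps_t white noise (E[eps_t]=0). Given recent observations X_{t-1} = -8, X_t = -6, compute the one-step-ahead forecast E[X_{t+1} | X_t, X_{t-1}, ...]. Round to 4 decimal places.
E[X_{t+1} \mid \mathcal F_t] = -3.6300

For an AR(p) model X_t = c + sum_i phi_i X_{t-i} + eps_t, the
one-step-ahead conditional mean is
  E[X_{t+1} | X_t, ...] = c + sum_i phi_i X_{t+1-i}.
Substitute known values:
  E[X_{t+1} | ...] = (0.349) * (-6) + (0.192) * (-8)
                   = -3.6300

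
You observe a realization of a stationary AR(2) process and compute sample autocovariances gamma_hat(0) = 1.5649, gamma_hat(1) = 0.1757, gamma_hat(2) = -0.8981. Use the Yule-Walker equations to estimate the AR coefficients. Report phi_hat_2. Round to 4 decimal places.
\hat\phi_{2} = -0.5940

The Yule-Walker equations for an AR(p) process read, in matrix form,
  Gamma_p phi = r_p,   with   (Gamma_p)_{ij} = gamma(|i - j|),
                       (r_p)_i = gamma(i),   i,j = 1..p.
Substitute the sample gammas (Toeplitz matrix and right-hand side of size 2):
  Gamma_p = [[1.5649, 0.1757], [0.1757, 1.5649]]
  r_p     = [0.1757, -0.8981]
Written out:
  1.5649 phi_1 + 0.1757 phi_2 = 0.1757
  0.1757 phi_1 + 1.5649 phi_2 = -0.8981
Solve by Cramer's rule:
  det = gamma(0)^2 - gamma(1)^2 = (1.5649)^2 - (0.1757)^2 = 2.44891201 - 0.03087049 = 2.41804152
  phi_hat_1 = [gamma(1) gamma(0) - gamma(1) gamma(2)] / det = [(0.1757)(1.5649) - (0.1757)(-0.8981)] / 2.41804152 = 0.4327491 / 2.41804152 = 0.179
  phi_hat_2 = [gamma(0) gamma(2) - gamma(1)^2] / det = [(1.5649)(-0.8981) - (0.1757)^2] / 2.41804152 = -1.43630718 / 2.41804152 = -0.594
So phi_hat = [0.1790, -0.5940].
Therefore phi_hat_2 = -0.5940.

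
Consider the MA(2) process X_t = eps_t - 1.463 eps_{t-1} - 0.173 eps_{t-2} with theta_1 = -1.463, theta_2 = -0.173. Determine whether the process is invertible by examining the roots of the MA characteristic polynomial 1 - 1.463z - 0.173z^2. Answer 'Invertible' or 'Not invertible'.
\text{Not invertible}

The MA(q) characteristic polynomial is P(z) = 1 - 1.463z - 0.173z^2.
Invertibility requires all roots to lie outside the unit circle, i.e. |z| > 1 for every root.
Set 1 + (-1.463) z + (-0.173) z^2 = 0, i.e. a z^2 + b z + c = 0 with a = -0.173, b = -1.463, c = 1.
Discriminant D = b^2 - 4ac = (-1.463)^2 - 4*(-0.173)*1 = 2.140369 - (-0.692) = 2.832369.
D >= 0, so the roots are real: z = (-b +/- sqrt(D)) / (2a) = (1.463 +/- 1.682964) / (-0.346).
  z_1 = (1.463 + 1.682964) / (-0.346) = -9.0924,   |z_1| = 9.0924.
  z_2 = (1.463 - 1.682964) / (-0.346) = 0.6357,   |z_2| = 0.6357.
Moduli of all roots: 9.0924, 0.6357.
All moduli strictly greater than 1? No.
Verdict: Not invertible.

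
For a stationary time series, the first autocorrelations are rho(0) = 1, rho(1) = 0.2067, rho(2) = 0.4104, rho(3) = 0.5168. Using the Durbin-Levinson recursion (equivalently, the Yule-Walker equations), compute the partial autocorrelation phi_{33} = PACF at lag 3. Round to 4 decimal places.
\phi_{33} = 0.4720

The PACF at lag k is phi_{kk}, the last component of the solution
to the Yule-Walker system G_k phi = r_k where
  (G_k)_{ij} = rho(|i - j|), (r_k)_i = rho(i), i,j = 1..k.
Equivalently, Durbin-Levinson gives phi_{kk} iteratively:
  phi_{11} = rho(1)
  phi_{kk} = [rho(k) - sum_{j=1..k-1} phi_{k-1,j} rho(k-j)]
            / [1 - sum_{j=1..k-1} phi_{k-1,j} rho(j)],
  phi_{k,j} = phi_{k-1,j} - phi_{kk} phi_{k-1,k-j},  j = 1..k-1.
Step k = 1:
  phi_11 = rho(1) = 0.2067.
Step k = 2:
  phi_22 = [rho(2) - phi_11 rho(1)] / [1 - phi_11 rho(1)] = [0.4104 - (0.2067)(0.2067)] / [1 - (0.2067)(0.2067)]
         = 0.36767511 / 0.95727511 = 0.384085.
  Update: phi_21 = phi_11 - phi_22 phi_11 = 0.2067 - (0.384085)(0.2067) = 0.12731.
Step k = 3:
  phi_33 = [rho(3) - phi_21 rho(2) - phi_22 rho(1)] / [1 - phi_21 rho(1) - phi_22 rho(2)]
    numerator   = 0.5168 - (0.12731)(0.4104) - (0.384085)(0.2067) = 0.38516175
    denominator = 1 - (0.12731)(0.2067) - (0.384085)(0.4104) = 0.81605658
  phi_33 = 0.38516175 / 0.81605658 = 0.472.
Therefore phi_{33} = 0.4720.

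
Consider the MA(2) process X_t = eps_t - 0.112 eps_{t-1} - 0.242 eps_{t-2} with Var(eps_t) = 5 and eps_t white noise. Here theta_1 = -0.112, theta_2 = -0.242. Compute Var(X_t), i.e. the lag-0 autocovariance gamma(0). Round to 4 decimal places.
\gamma(0) = 5.3555

For an MA(q) process X_t = eps_t + sum_i theta_i eps_{t-i} with
Var(eps_t) = sigma^2, the variance is
  gamma(0) = sigma^2 * (1 + sum_i theta_i^2).
  sum_i theta_i^2 = (-0.112)^2 + (-0.242)^2 = 0.012544 + 0.058564 = 0.071108.
  gamma(0) = 5 * (1 + 0.071108) = 5 * 1.071108 = 5.35554, which rounds to 5.3555.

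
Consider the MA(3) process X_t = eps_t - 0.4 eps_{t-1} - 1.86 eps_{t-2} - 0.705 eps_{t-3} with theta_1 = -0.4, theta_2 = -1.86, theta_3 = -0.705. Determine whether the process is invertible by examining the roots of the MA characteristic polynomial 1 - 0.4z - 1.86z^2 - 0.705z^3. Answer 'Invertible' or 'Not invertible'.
\text{Not invertible}

The MA(q) characteristic polynomial is P(z) = 1 - 0.4z - 1.86z^2 - 0.705z^3.
Invertibility requires all roots to lie outside the unit circle, i.e. |z| > 1 for every root.
Degree 3: look for a simple real root z0 first, then factor out (1 - z/z0) and solve the remaining quadratic.
Testing z0 = -2: P(-2) = 1 + (-0.4)(-2) + (-1.86)(-2)^2 + (-0.705)(-2)^3
  = 1 + (0.8) + (-7.44) + (5.64) = 0.  So z_0 = -2 is a root, |z_0| = 2.
Divide out the factor (1 + 0.5 z) = (1 - z/z0) (since 1/z0 = -0.5):
  P(z) = (1 + 0.5 z)(1 + (-0.9) z + (-1.41) z^2)
  [check: z-coef -0.9 - (-0.5) = -0.4; z^2-coef -1.41 - (-0.5)(-0.9) = -1.86; z^3-coef -(-0.5)(-1.41) = -0.705.]
Remaining roots from the quadratic factor 1 + (-0.9) z + (-1.41) z^2:
  Set 1 + (-0.9) z + (-1.41) z^2 = 0, i.e. a z^2 + b z + c = 0 with a = -1.41, b = -0.9, c = 1.
  Discriminant D = b^2 - 4ac = (-0.9)^2 - 4*(-1.41)*1 = 0.81 - (-5.64) = 6.45.
  D >= 0, so the roots are real: z = (-b +/- sqrt(D)) / (2a) = (0.9 +/- 2.539685) / (-2.82).
    z_1 = (0.9 + 2.539685) / (-2.82) = -1.2197,   |z_1| = 1.2197.
    z_2 = (0.9 - 2.539685) / (-2.82) = 0.5814,   |z_2| = 0.5814.
Moduli of all roots: 2.0000, 1.2197, 0.5814.
All moduli strictly greater than 1? No.
Verdict: Not invertible.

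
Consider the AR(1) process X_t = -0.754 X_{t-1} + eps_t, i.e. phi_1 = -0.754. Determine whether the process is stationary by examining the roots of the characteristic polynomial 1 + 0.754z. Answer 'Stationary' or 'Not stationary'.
\text{Stationary}

The AR(p) characteristic polynomial is P(z) = 1 + 0.754z.
Stationarity requires all roots to lie outside the unit circle, i.e. |z| > 1 for every root.
This is linear in z: 1 + (0.754) z = 0  =>  z = -1/(0.754) = -1.32626,  |z| = 1.32626.
Moduli of all roots: 1.3263.
All moduli strictly greater than 1? Yes.
Verdict: Stationary.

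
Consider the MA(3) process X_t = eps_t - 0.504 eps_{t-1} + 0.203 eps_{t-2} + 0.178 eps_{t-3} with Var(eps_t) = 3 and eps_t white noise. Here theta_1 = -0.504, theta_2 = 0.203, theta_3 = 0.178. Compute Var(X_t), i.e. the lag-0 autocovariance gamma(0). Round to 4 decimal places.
\gamma(0) = 3.9807

For an MA(q) process X_t = eps_t + sum_i theta_i eps_{t-i} with
Var(eps_t) = sigma^2, the variance is
  gamma(0) = sigma^2 * (1 + sum_i theta_i^2).
  sum_i theta_i^2 = (-0.504)^2 + (0.203)^2 + (0.178)^2 = 0.254016 + 0.041209 + 0.031684 = 0.326909.
  gamma(0) = 3 * (1 + 0.326909) = 3 * 1.326909 = 3.980727, which rounds to 3.9807.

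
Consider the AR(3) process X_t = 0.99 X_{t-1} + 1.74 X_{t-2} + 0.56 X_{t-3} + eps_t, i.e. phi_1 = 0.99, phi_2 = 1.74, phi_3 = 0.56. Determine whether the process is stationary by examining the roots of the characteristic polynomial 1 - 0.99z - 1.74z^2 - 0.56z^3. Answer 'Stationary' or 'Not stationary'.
\text{Not stationary}

The AR(p) characteristic polynomial is P(z) = 1 - 0.99z - 1.74z^2 - 0.56z^3.
Stationarity requires all roots to lie outside the unit circle, i.e. |z| > 1 for every root.
Degree 3: look for a simple real root z0 first, then factor out (1 - z/z0) and solve the remaining quadratic.
Testing z0 = 0.5: P(0.5) = 1 + (-0.99)(0.5) + (-1.74)(0.5)^2 + (-0.56)(0.5)^3
  = 1 + (-0.495) + (-0.435) + (-0.07) = 0.  So z_0 = 0.5 is a root, |z_0| = 0.5.
Divide out the factor (1 - 2 z) = (1 - z/z0) (since 1/z0 = 2):
  P(z) = (1 - 2 z)(1 + (1.01) z + (0.28) z^2)
  [check: z-coef 1.01 - (2) = -0.99; z^2-coef 0.28 - (2)(1.01) = -1.74; z^3-coef -(2)(0.28) = -0.56.]
Remaining roots from the quadratic factor 1 + (1.01) z + (0.28) z^2:
  Set 1 + (1.01) z + (0.28) z^2 = 0, i.e. a z^2 + b z + c = 0 with a = 0.28, b = 1.01, c = 1.
  Discriminant D = b^2 - 4ac = (1.01)^2 - 4*(0.28)*1 = 1.0201 - (1.12) = -0.0999.
  D < 0, so the roots are the complex-conjugate pair z = (-b +/- i sqrt(-D)) / (2a) = -1.8036 +/- 0.5644i.
  For a conjugate pair |z|^2 = z * conj(z) = (product of roots) = c/a = 1/(0.28) = 3.571429, so |z| = sqrt(3.571429) = 1.8898 for both roots.
Moduli of all roots: 0.5000, 1.8898, 1.8898.
All moduli strictly greater than 1? No.
Verdict: Not stationary.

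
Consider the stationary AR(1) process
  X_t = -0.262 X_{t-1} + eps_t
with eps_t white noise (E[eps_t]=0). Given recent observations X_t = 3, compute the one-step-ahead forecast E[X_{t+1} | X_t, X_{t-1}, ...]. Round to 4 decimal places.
E[X_{t+1} \mid \mathcal F_t] = -0.7860

For an AR(p) model X_t = c + sum_i phi_i X_{t-i} + eps_t, the
one-step-ahead conditional mean is
  E[X_{t+1} | X_t, ...] = c + sum_i phi_i X_{t+1-i}.
Substitute known values:
  E[X_{t+1} | ...] = (-0.262) * (3)
                   = -0.7860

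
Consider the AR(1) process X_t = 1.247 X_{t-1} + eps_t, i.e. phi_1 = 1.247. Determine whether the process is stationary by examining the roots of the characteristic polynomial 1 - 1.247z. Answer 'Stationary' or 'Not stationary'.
\text{Not stationary}

The AR(p) characteristic polynomial is P(z) = 1 - 1.247z.
Stationarity requires all roots to lie outside the unit circle, i.e. |z| > 1 for every root.
This is linear in z: 1 + (-1.247) z = 0  =>  z = -1/(-1.247) = 0.801925,  |z| = 0.801925.
Moduli of all roots: 0.8019.
All moduli strictly greater than 1? No.
Verdict: Not stationary.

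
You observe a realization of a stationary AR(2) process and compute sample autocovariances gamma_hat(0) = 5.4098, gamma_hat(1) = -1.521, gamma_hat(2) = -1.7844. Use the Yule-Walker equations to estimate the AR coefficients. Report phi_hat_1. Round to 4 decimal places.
\hat\phi_{1} = -0.4060

The Yule-Walker equations for an AR(p) process read, in matrix form,
  Gamma_p phi = r_p,   with   (Gamma_p)_{ij} = gamma(|i - j|),
                       (r_p)_i = gamma(i),   i,j = 1..p.
Substitute the sample gammas (Toeplitz matrix and right-hand side of size 2):
  Gamma_p = [[5.4098, -1.521], [-1.521, 5.4098]]
  r_p     = [-1.521, -1.7844]
Written out:
  5.4098 phi_1 - 1.521 phi_2 = -1.521
  -1.521 phi_1 + 5.4098 phi_2 = -1.7844
Solve by Cramer's rule:
  det = gamma(0)^2 - gamma(1)^2 = (5.4098)^2 - (-1.521)^2 = 29.26593604 - 2.313441 = 26.95249504
  phi_hat_1 = [gamma(1) gamma(0) - gamma(1) gamma(2)] / det = [(-1.521)(5.4098) - (-1.521)(-1.7844)] / 26.95249504 = -10.9423782 / 26.95249504 = -0.406
  phi_hat_2 = [gamma(0) gamma(2) - gamma(1)^2] / det = [(5.4098)(-1.7844) - (-1.521)^2] / 26.95249504 = -11.96668812 / 26.95249504 = -0.444
So phi_hat = [-0.4060, -0.4440].
Therefore phi_hat_1 = -0.4060.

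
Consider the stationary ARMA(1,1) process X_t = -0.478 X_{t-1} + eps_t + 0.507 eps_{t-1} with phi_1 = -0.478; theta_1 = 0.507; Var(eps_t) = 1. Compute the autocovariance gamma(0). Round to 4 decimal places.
\gamma(0) = 1.0011

Multiply the model equation by X_{t-k} and take expectations. With theta_0 = psi_0 = 1 and psi_j the MA(infinity) weights, this gives
  gamma(k) - sum_i phi_i gamma(k-i) = c_k,
  c_k = sigma^2 * sum_{j=k..q} theta_j psi_{j-k}   (c_k = 0 for k > q),
using gamma(-m) = gamma(m).
psi-weights needed (psi_j = theta_j + sum_i phi_i psi_{j-i}):
  psi_1 = theta_1 + phi_1 = 0.507 + (-0.478) = 0.029
Right-hand sides:
  c_0 = sigma^2 (1 + theta_1 psi_1) = 1 * (1 + (0.507)(0.029)) = 1 * 1.014703 = 1.014703
  c_1 = sigma^2 theta_1 = 1 * (0.507) = 0.507
  c_2 = 0
Equations for k = 0 and k = 1 (AR order 1):
  gamma(0) = phi_1 gamma(1) + c_0
  gamma(1) = phi_1 gamma(0) + c_1
Substituting the second into the first: gamma(0) (1 - phi_1^2) = c_0 + phi_1 c_1, so
  gamma(0) = (c_0 + phi_1 c_1) / (1 - phi_1^2) = (1.014703 + (-0.478)(0.507)) / (1 - (-0.478)^2) = 0.772357 / 0.771516 = 1.00109.
Therefore gamma(0) = 1.0011 (to 4 decimal places).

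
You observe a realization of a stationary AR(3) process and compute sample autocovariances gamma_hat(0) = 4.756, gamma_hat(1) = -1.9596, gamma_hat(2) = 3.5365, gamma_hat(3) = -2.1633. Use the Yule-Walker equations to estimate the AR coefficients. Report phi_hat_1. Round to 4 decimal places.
\hat\phi_{1} = -0.0070

The Yule-Walker equations for an AR(p) process read, in matrix form,
  Gamma_p phi = r_p,   with   (Gamma_p)_{ij} = gamma(|i - j|),
                       (r_p)_i = gamma(i),   i,j = 1..p.
Substitute the sample gammas (Toeplitz matrix and right-hand side of size 3):
  Gamma_p = [[4.756, -1.9596, 3.5365], [-1.9596, 4.756, -1.9596], [3.5365, -1.9596, 4.756]]
  r_p     = [-1.9596, 3.5365, -2.1633]
Written out (R1..R3):
  (R1) 4.756 phi_1 - 1.9596 phi_2 + 3.5365 phi_3 = -1.9596
  (R2) -1.9596 phi_1 + 4.756 phi_2 - 1.9596 phi_3 = 3.5365
  (R3) 3.5365 phi_1 - 1.9596 phi_2 + 4.756 phi_3 = -2.1633
Gaussian elimination:
  R2 <- R2 - (-1.9596/4.756) R1 = R2 - (-0.412027) R1:  3.948592 phi_2 - 0.502467 phi_3 = 2.729092
  R3 <- R3 - (3.5365/4.756) R1 = R3 - (0.743587) R1:  -0.502467 phi_2 + 2.126304 phi_3 = -0.706167
  R3 <- R3 - (-0.502467/3.948592) R2 = R3 - (-0.127252) R2:  2.062364 phi_3 = -0.358884
Back-substitution:
  phi_hat_3 = -0.358884 / 2.062364 = -0.174016
  phi_hat_2 = (2.729092 - (-0.502467)(-0.174016)) / 3.948592 = 0.669012
  phi_hat_1 = (-1.9596 - (-1.9596)(0.669012) - (3.5365)(-0.174016)) / 4.756 = -0.00698
So phi_hat = [-0.0070, 0.6690, -0.1740].
Therefore phi_hat_1 = -0.0070.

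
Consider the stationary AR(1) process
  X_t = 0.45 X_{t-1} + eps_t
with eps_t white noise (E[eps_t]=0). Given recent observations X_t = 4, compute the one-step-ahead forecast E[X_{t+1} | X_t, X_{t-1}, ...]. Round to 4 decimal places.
E[X_{t+1} \mid \mathcal F_t] = 1.8000

For an AR(p) model X_t = c + sum_i phi_i X_{t-i} + eps_t, the
one-step-ahead conditional mean is
  E[X_{t+1} | X_t, ...] = c + sum_i phi_i X_{t+1-i}.
Substitute known values:
  E[X_{t+1} | ...] = (0.45) * (4)
                   = 1.8000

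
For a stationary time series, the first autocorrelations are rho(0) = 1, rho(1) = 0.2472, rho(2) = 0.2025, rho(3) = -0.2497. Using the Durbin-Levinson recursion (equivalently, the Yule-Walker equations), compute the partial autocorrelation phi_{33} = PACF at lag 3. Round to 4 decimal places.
\phi_{33} = -0.3590

The PACF at lag k is phi_{kk}, the last component of the solution
to the Yule-Walker system G_k phi = r_k where
  (G_k)_{ij} = rho(|i - j|), (r_k)_i = rho(i), i,j = 1..k.
Equivalently, Durbin-Levinson gives phi_{kk} iteratively:
  phi_{11} = rho(1)
  phi_{kk} = [rho(k) - sum_{j=1..k-1} phi_{k-1,j} rho(k-j)]
            / [1 - sum_{j=1..k-1} phi_{k-1,j} rho(j)],
  phi_{k,j} = phi_{k-1,j} - phi_{kk} phi_{k-1,k-j},  j = 1..k-1.
Step k = 1:
  phi_11 = rho(1) = 0.2472.
Step k = 2:
  phi_22 = [rho(2) - phi_11 rho(1)] / [1 - phi_11 rho(1)] = [0.2025 - (0.2472)(0.2472)] / [1 - (0.2472)(0.2472)]
         = 0.14139216 / 0.93889216 = 0.150595.
  Update: phi_21 = phi_11 - phi_22 phi_11 = 0.2472 - (0.150595)(0.2472) = 0.209973.
Step k = 3:
  phi_33 = [rho(3) - phi_21 rho(2) - phi_22 rho(1)] / [1 - phi_21 rho(1) - phi_22 rho(2)]
    numerator   = -0.2497 - (0.209973)(0.2025) - (0.150595)(0.2472) = -0.32944654
    denominator = 1 - (0.209973)(0.2472) - (0.150595)(0.2025) = 0.91759925
  phi_33 = -0.32944654 / 0.91759925 = -0.359.
Therefore phi_{33} = -0.3590.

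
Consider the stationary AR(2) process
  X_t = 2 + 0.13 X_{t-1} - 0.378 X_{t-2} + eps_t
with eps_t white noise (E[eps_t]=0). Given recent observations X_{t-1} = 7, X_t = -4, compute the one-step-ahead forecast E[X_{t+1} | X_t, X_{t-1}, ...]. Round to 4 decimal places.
E[X_{t+1} \mid \mathcal F_t] = -1.1660

For an AR(p) model X_t = c + sum_i phi_i X_{t-i} + eps_t, the
one-step-ahead conditional mean is
  E[X_{t+1} | X_t, ...] = c + sum_i phi_i X_{t+1-i}.
Substitute known values:
  E[X_{t+1} | ...] = 2 + (0.13) * (-4) + (-0.378) * (7)
                   = -1.1660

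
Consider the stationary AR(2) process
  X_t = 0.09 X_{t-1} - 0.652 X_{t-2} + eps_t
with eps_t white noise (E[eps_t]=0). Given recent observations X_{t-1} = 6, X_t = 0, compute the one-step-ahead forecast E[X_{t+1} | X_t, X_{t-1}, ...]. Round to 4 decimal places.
E[X_{t+1} \mid \mathcal F_t] = -3.9120

For an AR(p) model X_t = c + sum_i phi_i X_{t-i} + eps_t, the
one-step-ahead conditional mean is
  E[X_{t+1} | X_t, ...] = c + sum_i phi_i X_{t+1-i}.
Substitute known values:
  E[X_{t+1} | ...] = (0.09) * (0) + (-0.652) * (6)
                   = -3.9120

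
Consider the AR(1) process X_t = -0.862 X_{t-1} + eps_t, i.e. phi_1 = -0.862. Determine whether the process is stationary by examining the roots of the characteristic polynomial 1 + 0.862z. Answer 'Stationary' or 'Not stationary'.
\text{Stationary}

The AR(p) characteristic polynomial is P(z) = 1 + 0.862z.
Stationarity requires all roots to lie outside the unit circle, i.e. |z| > 1 for every root.
This is linear in z: 1 + (0.862) z = 0  =>  z = -1/(0.862) = -1.160093,  |z| = 1.160093.
Moduli of all roots: 1.1601.
All moduli strictly greater than 1? Yes.
Verdict: Stationary.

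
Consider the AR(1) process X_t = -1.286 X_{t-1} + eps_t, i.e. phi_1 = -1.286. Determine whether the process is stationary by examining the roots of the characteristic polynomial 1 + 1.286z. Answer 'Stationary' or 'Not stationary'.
\text{Not stationary}

The AR(p) characteristic polynomial is P(z) = 1 + 1.286z.
Stationarity requires all roots to lie outside the unit circle, i.e. |z| > 1 for every root.
This is linear in z: 1 + (1.286) z = 0  =>  z = -1/(1.286) = -0.777605,  |z| = 0.777605.
Moduli of all roots: 0.7776.
All moduli strictly greater than 1? No.
Verdict: Not stationary.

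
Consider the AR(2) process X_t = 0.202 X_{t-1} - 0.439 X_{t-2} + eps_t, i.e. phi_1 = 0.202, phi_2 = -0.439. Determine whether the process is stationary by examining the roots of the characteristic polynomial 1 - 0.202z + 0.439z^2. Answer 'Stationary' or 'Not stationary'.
\text{Stationary}

The AR(p) characteristic polynomial is P(z) = 1 - 0.202z + 0.439z^2.
Stationarity requires all roots to lie outside the unit circle, i.e. |z| > 1 for every root.
Set 1 + (-0.202) z + (0.439) z^2 = 0, i.e. a z^2 + b z + c = 0 with a = 0.439, b = -0.202, c = 1.
Discriminant D = b^2 - 4ac = (-0.202)^2 - 4*(0.439)*1 = 0.040804 - (1.756) = -1.715196.
D < 0, so the roots are the complex-conjugate pair z = (-b +/- i sqrt(-D)) / (2a) = 0.2301 +/- 1.4916i.
For a conjugate pair |z|^2 = z * conj(z) = (product of roots) = c/a = 1/(0.439) = 2.277904, so |z| = sqrt(2.277904) = 1.5093 for both roots.
Moduli of all roots: 1.5093, 1.5093.
All moduli strictly greater than 1? Yes.
Verdict: Stationary.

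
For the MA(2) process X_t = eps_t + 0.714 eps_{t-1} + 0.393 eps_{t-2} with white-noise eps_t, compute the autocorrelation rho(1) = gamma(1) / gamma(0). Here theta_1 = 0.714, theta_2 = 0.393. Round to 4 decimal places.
\rho(1) = 0.5976

For an MA(q) process with theta_0 = 1, the autocovariance is
  gamma(k) = sigma^2 * sum_{i=0..q-k} theta_i * theta_{i+k},
and rho(k) = gamma(k) / gamma(0). Sigma^2 cancels.
  numerator   = (1)*(0.714) + (0.714)*(0.393) = 0.994602.
  denominator = (1)^2 + (0.714)^2 + (0.393)^2 = 1.664245.
  rho(1) = 0.994602 / 1.664245 = 0.5976.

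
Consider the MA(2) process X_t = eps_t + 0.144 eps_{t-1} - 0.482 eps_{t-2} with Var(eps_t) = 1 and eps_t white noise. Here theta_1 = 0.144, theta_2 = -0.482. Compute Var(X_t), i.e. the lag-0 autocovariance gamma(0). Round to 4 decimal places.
\gamma(0) = 1.2531

For an MA(q) process X_t = eps_t + sum_i theta_i eps_{t-i} with
Var(eps_t) = sigma^2, the variance is
  gamma(0) = sigma^2 * (1 + sum_i theta_i^2).
  sum_i theta_i^2 = (0.144)^2 + (-0.482)^2 = 0.020736 + 0.232324 = 0.25306.
  gamma(0) = 1 * (1 + 0.25306) = 1 * 1.25306 = 1.25306, which rounds to 1.2531.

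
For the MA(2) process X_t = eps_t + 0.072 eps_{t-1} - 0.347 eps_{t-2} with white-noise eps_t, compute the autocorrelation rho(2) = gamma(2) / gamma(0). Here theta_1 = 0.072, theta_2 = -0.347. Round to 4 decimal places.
\rho(2) = -0.3083

For an MA(q) process with theta_0 = 1, the autocovariance is
  gamma(k) = sigma^2 * sum_{i=0..q-k} theta_i * theta_{i+k},
and rho(k) = gamma(k) / gamma(0). Sigma^2 cancels.
  numerator   = (1)*(-0.347) = -0.347.
  denominator = (1)^2 + (0.072)^2 + (-0.347)^2 = 1.125593.
  rho(2) = -0.347 / 1.125593 = -0.3083.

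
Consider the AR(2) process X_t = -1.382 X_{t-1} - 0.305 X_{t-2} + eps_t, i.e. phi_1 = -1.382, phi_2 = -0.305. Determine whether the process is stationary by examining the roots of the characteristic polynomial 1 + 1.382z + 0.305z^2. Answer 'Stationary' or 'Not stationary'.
\text{Not stationary}

The AR(p) characteristic polynomial is P(z) = 1 + 1.382z + 0.305z^2.
Stationarity requires all roots to lie outside the unit circle, i.e. |z| > 1 for every root.
Set 1 + (1.382) z + (0.305) z^2 = 0, i.e. a z^2 + b z + c = 0 with a = 0.305, b = 1.382, c = 1.
Discriminant D = b^2 - 4ac = (1.382)^2 - 4*(0.305)*1 = 1.909924 - (1.22) = 0.689924.
D >= 0, so the roots are real: z = (-b +/- sqrt(D)) / (2a) = (-1.382 +/- 0.830617) / (0.61).
  z_1 = (-1.382 + 0.830617) / (0.61) = -0.9039,   |z_1| = 0.9039.
  z_2 = (-1.382 - 0.830617) / (0.61) = -3.6272,   |z_2| = 3.6272.
Moduli of all roots: 0.9039, 3.6272.
All moduli strictly greater than 1? No.
Verdict: Not stationary.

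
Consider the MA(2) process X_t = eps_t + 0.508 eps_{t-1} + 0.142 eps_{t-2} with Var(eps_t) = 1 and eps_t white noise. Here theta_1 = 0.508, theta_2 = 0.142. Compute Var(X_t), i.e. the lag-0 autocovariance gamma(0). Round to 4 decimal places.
\gamma(0) = 1.2782

For an MA(q) process X_t = eps_t + sum_i theta_i eps_{t-i} with
Var(eps_t) = sigma^2, the variance is
  gamma(0) = sigma^2 * (1 + sum_i theta_i^2).
  sum_i theta_i^2 = (0.508)^2 + (0.142)^2 = 0.258064 + 0.020164 = 0.278228.
  gamma(0) = 1 * (1 + 0.278228) = 1 * 1.278228 = 1.278228, which rounds to 1.2782.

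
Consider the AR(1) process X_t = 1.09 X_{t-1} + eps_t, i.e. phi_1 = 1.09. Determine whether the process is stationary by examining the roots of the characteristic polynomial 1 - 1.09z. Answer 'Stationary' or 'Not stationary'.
\text{Not stationary}

The AR(p) characteristic polynomial is P(z) = 1 - 1.09z.
Stationarity requires all roots to lie outside the unit circle, i.e. |z| > 1 for every root.
This is linear in z: 1 + (-1.09) z = 0  =>  z = -1/(-1.09) = 0.917431,  |z| = 0.917431.
Moduli of all roots: 0.9174.
All moduli strictly greater than 1? No.
Verdict: Not stationary.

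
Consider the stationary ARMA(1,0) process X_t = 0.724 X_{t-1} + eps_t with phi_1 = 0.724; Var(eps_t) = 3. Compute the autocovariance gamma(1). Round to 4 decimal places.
\gamma(1) = 4.5647

Multiply the model equation by X_{t-k} and take expectations. With theta_0 = psi_0 = 1 and psi_j the MA(infinity) weights, this gives
  gamma(k) - sum_i phi_i gamma(k-i) = c_k,
  c_k = sigma^2 * sum_{j=k..q} theta_j psi_{j-k}   (c_k = 0 for k > q),
using gamma(-m) = gamma(m).
Pure AR (q = 0): c_0 = sigma^2 = 3, c_k = 0 for k >= 1.
Equations for k = 0 and k = 1 (AR order 1):
  gamma(0) = phi_1 gamma(1) + c_0
  gamma(1) = phi_1 gamma(0) + c_1
Substituting the second into the first: gamma(0) (1 - phi_1^2) = c_0 + phi_1 c_1, so
  gamma(0) = c_0 / (1 - phi_1^2) = 3 / (1 - (0.724)^2) = 3 / 0.475824 = 6.304852.
  gamma(1) = phi_1 gamma(0) = (0.724)(6.304852) = 4.564713.
Therefore gamma(1) = 4.5647 (to 4 decimal places).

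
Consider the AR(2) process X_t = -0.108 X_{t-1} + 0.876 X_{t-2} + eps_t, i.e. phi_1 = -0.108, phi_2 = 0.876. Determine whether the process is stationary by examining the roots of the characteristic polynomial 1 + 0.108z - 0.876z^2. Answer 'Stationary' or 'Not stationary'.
\text{Stationary}

The AR(p) characteristic polynomial is P(z) = 1 + 0.108z - 0.876z^2.
Stationarity requires all roots to lie outside the unit circle, i.e. |z| > 1 for every root.
Set 1 + (0.108) z + (-0.876) z^2 = 0, i.e. a z^2 + b z + c = 0 with a = -0.876, b = 0.108, c = 1.
Discriminant D = b^2 - 4ac = (0.108)^2 - 4*(-0.876)*1 = 0.011664 - (-3.504) = 3.515664.
D >= 0, so the roots are real: z = (-b +/- sqrt(D)) / (2a) = (-0.108 +/- 1.87501) / (-1.752).
  z_1 = (-0.108 + 1.87501) / (-1.752) = -1.0086,   |z_1| = 1.0086.
  z_2 = (-0.108 - 1.87501) / (-1.752) = 1.1319,   |z_2| = 1.1319.
Moduli of all roots: 1.0086, 1.1319.
All moduli strictly greater than 1? Yes.
Verdict: Stationary.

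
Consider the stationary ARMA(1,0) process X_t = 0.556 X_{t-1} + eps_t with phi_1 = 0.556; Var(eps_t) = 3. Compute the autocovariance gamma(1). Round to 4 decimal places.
\gamma(1) = 2.4144

Multiply the model equation by X_{t-k} and take expectations. With theta_0 = psi_0 = 1 and psi_j the MA(infinity) weights, this gives
  gamma(k) - sum_i phi_i gamma(k-i) = c_k,
  c_k = sigma^2 * sum_{j=k..q} theta_j psi_{j-k}   (c_k = 0 for k > q),
using gamma(-m) = gamma(m).
Pure AR (q = 0): c_0 = sigma^2 = 3, c_k = 0 for k >= 1.
Equations for k = 0 and k = 1 (AR order 1):
  gamma(0) = phi_1 gamma(1) + c_0
  gamma(1) = phi_1 gamma(0) + c_1
Substituting the second into the first: gamma(0) (1 - phi_1^2) = c_0 + phi_1 c_1, so
  gamma(0) = c_0 / (1 - phi_1^2) = 3 / (1 - (0.556)^2) = 3 / 0.690864 = 4.342389.
  gamma(1) = phi_1 gamma(0) = (0.556)(4.342389) = 2.414368.
Therefore gamma(1) = 2.4144 (to 4 decimal places).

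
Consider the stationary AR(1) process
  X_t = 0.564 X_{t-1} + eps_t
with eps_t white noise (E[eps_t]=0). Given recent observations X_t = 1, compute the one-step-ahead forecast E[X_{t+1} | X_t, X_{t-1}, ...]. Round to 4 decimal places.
E[X_{t+1} \mid \mathcal F_t] = 0.5640

For an AR(p) model X_t = c + sum_i phi_i X_{t-i} + eps_t, the
one-step-ahead conditional mean is
  E[X_{t+1} | X_t, ...] = c + sum_i phi_i X_{t+1-i}.
Substitute known values:
  E[X_{t+1} | ...] = (0.564) * (1)
                   = 0.5640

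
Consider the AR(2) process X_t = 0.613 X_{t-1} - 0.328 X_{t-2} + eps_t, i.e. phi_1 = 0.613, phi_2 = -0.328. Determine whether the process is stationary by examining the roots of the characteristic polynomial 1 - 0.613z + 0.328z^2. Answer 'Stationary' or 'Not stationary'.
\text{Stationary}

The AR(p) characteristic polynomial is P(z) = 1 - 0.613z + 0.328z^2.
Stationarity requires all roots to lie outside the unit circle, i.e. |z| > 1 for every root.
Set 1 + (-0.613) z + (0.328) z^2 = 0, i.e. a z^2 + b z + c = 0 with a = 0.328, b = -0.613, c = 1.
Discriminant D = b^2 - 4ac = (-0.613)^2 - 4*(0.328)*1 = 0.375769 - (1.312) = -0.936231.
D < 0, so the roots are the complex-conjugate pair z = (-b +/- i sqrt(-D)) / (2a) = 0.9345 +/- 1.475i.
For a conjugate pair |z|^2 = z * conj(z) = (product of roots) = c/a = 1/(0.328) = 3.04878, so |z| = sqrt(3.04878) = 1.7461 for both roots.
Moduli of all roots: 1.7461, 1.7461.
All moduli strictly greater than 1? Yes.
Verdict: Stationary.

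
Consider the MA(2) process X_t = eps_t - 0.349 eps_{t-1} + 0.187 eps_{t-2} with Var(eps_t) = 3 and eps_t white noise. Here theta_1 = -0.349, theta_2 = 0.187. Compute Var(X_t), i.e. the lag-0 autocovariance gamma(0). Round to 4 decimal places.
\gamma(0) = 3.4703

For an MA(q) process X_t = eps_t + sum_i theta_i eps_{t-i} with
Var(eps_t) = sigma^2, the variance is
  gamma(0) = sigma^2 * (1 + sum_i theta_i^2).
  sum_i theta_i^2 = (-0.349)^2 + (0.187)^2 = 0.121801 + 0.034969 = 0.15677.
  gamma(0) = 3 * (1 + 0.15677) = 3 * 1.15677 = 3.47031, which rounds to 3.4703.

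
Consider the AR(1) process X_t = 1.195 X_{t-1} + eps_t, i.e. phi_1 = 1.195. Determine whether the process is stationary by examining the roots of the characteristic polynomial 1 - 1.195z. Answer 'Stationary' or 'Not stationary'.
\text{Not stationary}

The AR(p) characteristic polynomial is P(z) = 1 - 1.195z.
Stationarity requires all roots to lie outside the unit circle, i.e. |z| > 1 for every root.
This is linear in z: 1 + (-1.195) z = 0  =>  z = -1/(-1.195) = 0.83682,  |z| = 0.83682.
Moduli of all roots: 0.8368.
All moduli strictly greater than 1? No.
Verdict: Not stationary.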